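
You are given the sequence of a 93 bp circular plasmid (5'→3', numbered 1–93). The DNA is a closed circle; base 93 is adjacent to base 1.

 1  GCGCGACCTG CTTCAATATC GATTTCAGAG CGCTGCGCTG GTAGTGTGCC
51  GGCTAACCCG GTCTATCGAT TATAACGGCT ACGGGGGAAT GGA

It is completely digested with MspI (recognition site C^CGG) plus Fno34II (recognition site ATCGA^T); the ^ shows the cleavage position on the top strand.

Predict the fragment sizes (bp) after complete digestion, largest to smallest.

46, 27, 11, 9 bp

MspI sites (CCGG) start at positions 49, 58.
MspI cuts after the first base of each site, so after positions 49, 58.
Fno34II sites (ATCGAT) start at positions 18, 65.
Fno34II cuts after base 5 of each site (before the last base), so after positions 22, 69.
Combined cut positions: 22, 49, 58, 69.
Circular molecule, 4 cuts → 4 fragments:
  23–49 → 27 bp
  50–58 → 9 bp
  59–69 → 11 bp
  70–93 then 1–22 → 24 + 22 = 46 bp
Sorted largest to smallest: 46, 27, 11, 9 bp.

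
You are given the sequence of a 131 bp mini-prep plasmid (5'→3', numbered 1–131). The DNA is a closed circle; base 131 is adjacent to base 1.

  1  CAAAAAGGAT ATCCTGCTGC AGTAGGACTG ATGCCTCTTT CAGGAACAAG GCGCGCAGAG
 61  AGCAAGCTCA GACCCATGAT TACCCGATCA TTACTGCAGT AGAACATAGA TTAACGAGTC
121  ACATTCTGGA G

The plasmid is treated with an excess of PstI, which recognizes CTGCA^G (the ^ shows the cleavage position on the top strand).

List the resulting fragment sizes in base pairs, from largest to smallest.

PstI sites (CTGCAG) start at positions 17, 94.
PstI cuts after base 5 of each site (before the last base), so after positions 21, 98.
Circular molecule, 2 cuts → 2 fragments:
  22–98 → 77 bp
  99–131 then 1–21 → 33 + 21 = 54 bp
Sorted largest to smallest: 77, 54 bp.

77, 54 bp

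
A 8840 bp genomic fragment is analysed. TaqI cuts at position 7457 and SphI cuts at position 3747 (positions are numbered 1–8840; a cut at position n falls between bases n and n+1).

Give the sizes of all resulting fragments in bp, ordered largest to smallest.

3747, 3710, 1383 bp

Combined cut positions (sorted): 3747, 7457.
Linear molecule, 2 cuts → 3 fragments:
  3747 − 0 = 3747 bp
  7457 − 3747 = 3710 bp
  8840 − 7457 = 1383 bp
Sorted largest to smallest: 3747, 3710, 1383 bp.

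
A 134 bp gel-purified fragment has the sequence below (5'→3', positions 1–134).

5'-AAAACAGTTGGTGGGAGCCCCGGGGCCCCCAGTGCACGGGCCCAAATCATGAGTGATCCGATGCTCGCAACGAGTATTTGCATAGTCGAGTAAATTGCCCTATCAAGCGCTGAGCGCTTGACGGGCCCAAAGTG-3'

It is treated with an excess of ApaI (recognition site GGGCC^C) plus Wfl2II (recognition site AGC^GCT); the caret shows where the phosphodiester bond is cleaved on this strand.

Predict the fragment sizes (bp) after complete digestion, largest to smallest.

66, 27, 15, 12, 7, 7 bp

ApaI sites (GGGCCC) start at positions 23, 38, 123.
ApaI cuts after base 5 of each site (before the last base), so after positions 27, 42, 127.
Wfl2II sites (AGCGCT) start at positions 106, 113.
Wfl2II cuts after base 3 of each site, so after positions 108, 115.
Combined cut positions: 27, 42, 108, 115, 127.
Linear molecule, 5 cuts → 6 fragments:
  1–27 → 27 bp
  28–42 → 15 bp
  43–108 → 66 bp
  109–115 → 7 bp
  116–127 → 12 bp
  128–134 → 7 bp
Sorted largest to smallest: 66, 27, 15, 12, 7, 7 bp.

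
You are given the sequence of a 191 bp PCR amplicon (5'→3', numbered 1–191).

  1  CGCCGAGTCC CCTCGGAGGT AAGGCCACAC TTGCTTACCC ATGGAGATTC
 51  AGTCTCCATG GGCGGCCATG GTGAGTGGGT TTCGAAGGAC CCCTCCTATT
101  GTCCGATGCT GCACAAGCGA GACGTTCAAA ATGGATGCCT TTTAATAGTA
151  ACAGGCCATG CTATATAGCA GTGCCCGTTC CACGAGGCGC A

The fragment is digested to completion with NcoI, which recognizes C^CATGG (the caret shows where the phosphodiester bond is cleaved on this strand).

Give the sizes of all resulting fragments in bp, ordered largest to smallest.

125, 39, 17, 10 bp

NcoI sites (CCATGG) start at positions 39, 56, 66.
NcoI cuts after the first base of each site, so after positions 39, 56, 66.
Linear molecule, 3 cuts → 4 fragments:
  1–39 → 39 bp
  40–56 → 17 bp
  57–66 → 10 bp
  67–191 → 125 bp
Sorted largest to smallest: 125, 39, 17, 10 bp.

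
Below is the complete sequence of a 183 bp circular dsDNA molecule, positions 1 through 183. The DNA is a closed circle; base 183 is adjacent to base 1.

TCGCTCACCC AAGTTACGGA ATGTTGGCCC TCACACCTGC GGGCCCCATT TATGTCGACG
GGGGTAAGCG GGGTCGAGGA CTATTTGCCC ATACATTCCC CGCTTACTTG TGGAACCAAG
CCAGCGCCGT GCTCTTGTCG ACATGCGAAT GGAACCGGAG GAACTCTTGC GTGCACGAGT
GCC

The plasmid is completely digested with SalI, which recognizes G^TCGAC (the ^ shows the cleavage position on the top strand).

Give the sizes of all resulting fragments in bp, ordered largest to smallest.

100, 83 bp

SalI sites (GTCGAC) start at positions 54, 137.
SalI cuts after the first base of each site, so after positions 54, 137.
Circular molecule, 2 cuts → 2 fragments:
  55–137 → 83 bp
  138–183 then 1–54 → 46 + 54 = 100 bp
Sorted largest to smallest: 100, 83 bp.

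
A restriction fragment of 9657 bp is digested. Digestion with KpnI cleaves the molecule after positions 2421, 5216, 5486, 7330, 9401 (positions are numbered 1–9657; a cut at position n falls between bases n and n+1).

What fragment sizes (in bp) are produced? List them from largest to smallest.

Linear molecule, 5 cuts → 6 fragments:
  2421 − 0 = 2421 bp
  5216 − 2421 = 2795 bp
  5486 − 5216 = 270 bp
  7330 − 5486 = 1844 bp
  9401 − 7330 = 2071 bp
  9657 − 9401 = 256 bp
Sorted largest to smallest: 2795, 2421, 2071, 1844, 270, 256 bp.

2795, 2421, 2071, 1844, 270, 256 bp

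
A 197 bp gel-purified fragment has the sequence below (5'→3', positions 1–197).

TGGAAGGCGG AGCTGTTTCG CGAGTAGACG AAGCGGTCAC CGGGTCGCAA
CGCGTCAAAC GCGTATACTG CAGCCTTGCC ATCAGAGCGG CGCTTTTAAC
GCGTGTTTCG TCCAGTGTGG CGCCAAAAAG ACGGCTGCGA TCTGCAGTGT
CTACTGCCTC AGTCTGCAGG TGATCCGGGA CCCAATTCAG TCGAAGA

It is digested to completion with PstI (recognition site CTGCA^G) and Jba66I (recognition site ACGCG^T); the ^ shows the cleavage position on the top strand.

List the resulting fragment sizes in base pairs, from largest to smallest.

PstI sites (CTGCAG) start at positions 68, 142, 164.
PstI cuts after base 5 of each site (before the last base), so after positions 72, 146, 168.
Jba66I sites (ACGCGT) start at positions 50, 59, 99.
Jba66I cuts after base 5 of each site (before the last base), so after positions 54, 63, 103.
Combined cut positions: 54, 63, 72, 103, 146, 168.
Linear molecule, 6 cuts → 7 fragments:
  1–54 → 54 bp
  55–63 → 9 bp
  64–72 → 9 bp
  73–103 → 31 bp
  104–146 → 43 bp
  147–168 → 22 bp
  169–197 → 29 bp
Sorted largest to smallest: 54, 43, 31, 29, 22, 9, 9 bp.

54, 43, 31, 29, 22, 9, 9 bp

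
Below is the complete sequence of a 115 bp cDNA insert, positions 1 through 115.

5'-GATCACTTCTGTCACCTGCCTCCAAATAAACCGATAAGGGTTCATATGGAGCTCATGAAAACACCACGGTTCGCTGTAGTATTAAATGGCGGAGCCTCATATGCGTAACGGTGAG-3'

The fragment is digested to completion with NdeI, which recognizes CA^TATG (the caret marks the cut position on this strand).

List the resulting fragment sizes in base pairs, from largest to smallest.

NdeI sites (CATATG) start at positions 43, 98.
NdeI cuts after base 2 of each site, so after positions 44, 99.
Linear molecule, 2 cuts → 3 fragments:
  1–44 → 44 bp
  45–99 → 55 bp
  100–115 → 16 bp
Sorted largest to smallest: 55, 44, 16 bp.

55, 44, 16 bp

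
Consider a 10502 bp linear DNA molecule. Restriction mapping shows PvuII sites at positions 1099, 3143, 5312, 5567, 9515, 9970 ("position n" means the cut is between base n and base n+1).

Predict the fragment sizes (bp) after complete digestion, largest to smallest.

Linear molecule, 6 cuts → 7 fragments:
  1099 − 0 = 1099 bp
  3143 − 1099 = 2044 bp
  5312 − 3143 = 2169 bp
  5567 − 5312 = 255 bp
  9515 − 5567 = 3948 bp
  9970 − 9515 = 455 bp
  10502 − 9970 = 532 bp
Sorted largest to smallest: 3948, 2169, 2044, 1099, 532, 455, 255 bp.

3948, 2169, 2044, 1099, 532, 455, 255 bp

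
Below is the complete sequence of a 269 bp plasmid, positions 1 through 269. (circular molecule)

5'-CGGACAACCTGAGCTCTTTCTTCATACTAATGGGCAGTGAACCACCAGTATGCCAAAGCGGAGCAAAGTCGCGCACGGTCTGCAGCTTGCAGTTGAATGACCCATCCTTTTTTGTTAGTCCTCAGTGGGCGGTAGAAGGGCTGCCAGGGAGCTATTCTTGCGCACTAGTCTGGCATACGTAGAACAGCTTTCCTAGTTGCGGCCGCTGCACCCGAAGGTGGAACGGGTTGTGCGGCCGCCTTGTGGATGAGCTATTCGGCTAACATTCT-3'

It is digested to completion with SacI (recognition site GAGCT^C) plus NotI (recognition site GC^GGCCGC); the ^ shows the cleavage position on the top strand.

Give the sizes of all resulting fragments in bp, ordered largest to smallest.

The SacI site (GAGCTC) starts at position 11.
SacI cuts after base 5 of each site (before the last base), so after position 15.
NotI sites (GCGGCCGC) start at positions 199, 232.
NotI cuts after base 2 of each site, so after positions 200, 233.
Combined cut positions: 15, 200, 233.
Circular molecule, 3 cuts → 3 fragments:
  16–200 → 185 bp
  201–233 → 33 bp
  234–269 then 1–15 → 36 + 15 = 51 bp
Sorted largest to smallest: 185, 51, 33 bp.

185, 51, 33 bp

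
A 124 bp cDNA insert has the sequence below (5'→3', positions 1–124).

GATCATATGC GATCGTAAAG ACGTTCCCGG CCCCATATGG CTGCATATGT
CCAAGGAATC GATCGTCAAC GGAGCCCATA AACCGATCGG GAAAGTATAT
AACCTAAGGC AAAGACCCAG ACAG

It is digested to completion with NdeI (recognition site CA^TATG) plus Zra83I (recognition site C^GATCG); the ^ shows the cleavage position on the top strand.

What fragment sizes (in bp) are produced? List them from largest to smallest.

NdeI sites (CATATG) start at positions 4, 34, 44.
NdeI cuts after base 2 of each site, so after positions 5, 35, 45.
Zra83I sites (CGATCG) start at positions 10, 60, 84.
Zra83I cuts after the first base of each site, so after positions 10, 60, 84.
Combined cut positions: 5, 10, 35, 45, 60, 84.
Linear molecule, 6 cuts → 7 fragments:
  1–5 → 5 bp
  6–10 → 5 bp
  11–35 → 25 bp
  36–45 → 10 bp
  46–60 → 15 bp
  61–84 → 24 bp
  85–124 → 40 bp
Sorted largest to smallest: 40, 25, 24, 15, 10, 5, 5 bp.

40, 25, 24, 15, 10, 5, 5 bp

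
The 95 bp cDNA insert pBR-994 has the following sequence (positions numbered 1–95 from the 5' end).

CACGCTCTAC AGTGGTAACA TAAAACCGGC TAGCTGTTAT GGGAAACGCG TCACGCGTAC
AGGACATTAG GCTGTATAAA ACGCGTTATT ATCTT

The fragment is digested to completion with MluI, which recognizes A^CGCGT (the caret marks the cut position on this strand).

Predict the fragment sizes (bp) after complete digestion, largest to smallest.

MluI sites (ACGCGT) start at positions 46, 53, 81.
MluI cuts after the first base of each site, so after positions 46, 53, 81.
Linear molecule, 3 cuts → 4 fragments:
  1–46 → 46 bp
  47–53 → 7 bp
  54–81 → 28 bp
  82–95 → 14 bp
Sorted largest to smallest: 46, 28, 14, 7 bp.

46, 28, 14, 7 bp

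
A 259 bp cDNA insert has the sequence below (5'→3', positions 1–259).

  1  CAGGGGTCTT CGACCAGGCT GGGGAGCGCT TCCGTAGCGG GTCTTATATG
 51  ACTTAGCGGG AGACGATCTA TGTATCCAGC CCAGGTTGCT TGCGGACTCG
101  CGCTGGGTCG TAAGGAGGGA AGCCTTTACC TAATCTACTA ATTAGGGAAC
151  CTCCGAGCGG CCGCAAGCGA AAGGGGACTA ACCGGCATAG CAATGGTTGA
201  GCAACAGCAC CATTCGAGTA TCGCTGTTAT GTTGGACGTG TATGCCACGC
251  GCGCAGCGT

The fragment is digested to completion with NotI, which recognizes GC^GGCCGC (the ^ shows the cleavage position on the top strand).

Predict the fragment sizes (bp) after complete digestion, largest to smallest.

The NotI site (GCGGCCGC) starts at position 157.
NotI cuts after base 2 of each site, so after position 158.
Linear molecule, 1 cut → 2 fragments:
  1–158 → 158 bp
  159–259 → 101 bp
Sorted largest to smallest: 158, 101 bp.

158, 101 bp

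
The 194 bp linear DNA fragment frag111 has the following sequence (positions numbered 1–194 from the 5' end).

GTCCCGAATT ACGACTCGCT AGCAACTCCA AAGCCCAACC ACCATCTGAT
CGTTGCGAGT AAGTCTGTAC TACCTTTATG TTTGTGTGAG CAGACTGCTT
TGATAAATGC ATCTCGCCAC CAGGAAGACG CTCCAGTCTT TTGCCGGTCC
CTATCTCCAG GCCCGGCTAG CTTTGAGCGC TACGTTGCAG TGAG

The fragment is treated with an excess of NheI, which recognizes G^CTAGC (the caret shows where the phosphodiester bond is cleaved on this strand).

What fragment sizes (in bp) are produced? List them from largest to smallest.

NheI sites (GCTAGC) start at positions 18, 166.
NheI cuts after the first base of each site, so after positions 18, 166.
Linear molecule, 2 cuts → 3 fragments:
  1–18 → 18 bp
  19–166 → 148 bp
  167–194 → 28 bp
Sorted largest to smallest: 148, 28, 18 bp.

148, 28, 18 bp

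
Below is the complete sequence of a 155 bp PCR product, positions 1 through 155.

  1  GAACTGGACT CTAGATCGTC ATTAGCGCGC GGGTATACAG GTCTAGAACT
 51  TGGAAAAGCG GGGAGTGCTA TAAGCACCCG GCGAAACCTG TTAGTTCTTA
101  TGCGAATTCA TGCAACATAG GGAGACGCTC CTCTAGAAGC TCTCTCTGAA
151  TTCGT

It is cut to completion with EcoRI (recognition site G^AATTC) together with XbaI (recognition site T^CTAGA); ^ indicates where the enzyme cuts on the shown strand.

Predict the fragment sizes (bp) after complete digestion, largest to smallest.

62, 32, 28, 16, 10, 7 bp

EcoRI sites (GAATTC) start at positions 104, 148.
EcoRI cuts after the first base of each site, so after positions 104, 148.
XbaI sites (TCTAGA) start at positions 10, 42, 132.
XbaI cuts after the first base of each site, so after positions 10, 42, 132.
Combined cut positions: 10, 42, 104, 132, 148.
Linear molecule, 5 cuts → 6 fragments:
  1–10 → 10 bp
  11–42 → 32 bp
  43–104 → 62 bp
  105–132 → 28 bp
  133–148 → 16 bp
  149–155 → 7 bp
Sorted largest to smallest: 62, 32, 28, 16, 10, 7 bp.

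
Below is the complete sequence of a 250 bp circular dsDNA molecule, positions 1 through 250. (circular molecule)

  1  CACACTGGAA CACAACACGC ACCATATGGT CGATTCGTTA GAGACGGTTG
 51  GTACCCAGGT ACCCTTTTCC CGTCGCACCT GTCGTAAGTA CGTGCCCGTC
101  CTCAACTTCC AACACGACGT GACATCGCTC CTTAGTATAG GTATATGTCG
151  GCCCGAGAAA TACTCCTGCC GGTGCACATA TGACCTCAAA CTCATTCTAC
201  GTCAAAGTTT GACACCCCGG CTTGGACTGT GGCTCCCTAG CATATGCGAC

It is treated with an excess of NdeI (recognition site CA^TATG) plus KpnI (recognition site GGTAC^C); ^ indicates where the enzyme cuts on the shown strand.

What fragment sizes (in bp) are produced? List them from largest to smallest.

116, 64, 32, 30, 8 bp

NdeI sites (CATATG) start at positions 23, 177, 241.
NdeI cuts after base 2 of each site, so after positions 24, 178, 242.
KpnI sites (GGTACC) start at positions 50, 58.
KpnI cuts after base 5 of each site (before the last base), so after positions 54, 62.
Combined cut positions: 24, 54, 62, 178, 242.
Circular molecule, 5 cuts → 5 fragments:
  25–54 → 30 bp
  55–62 → 8 bp
  63–178 → 116 bp
  179–242 → 64 bp
  243–250 then 1–24 → 8 + 24 = 32 bp
Sorted largest to smallest: 116, 64, 32, 30, 8 bp.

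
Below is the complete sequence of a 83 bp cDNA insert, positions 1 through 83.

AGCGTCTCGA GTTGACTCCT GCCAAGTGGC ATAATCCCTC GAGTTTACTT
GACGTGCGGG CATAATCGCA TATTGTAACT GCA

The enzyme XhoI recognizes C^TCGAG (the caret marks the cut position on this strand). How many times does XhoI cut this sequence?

CTCGAG occurs starting at positions 6, 38.
XhoI cuts at 2 sites.

2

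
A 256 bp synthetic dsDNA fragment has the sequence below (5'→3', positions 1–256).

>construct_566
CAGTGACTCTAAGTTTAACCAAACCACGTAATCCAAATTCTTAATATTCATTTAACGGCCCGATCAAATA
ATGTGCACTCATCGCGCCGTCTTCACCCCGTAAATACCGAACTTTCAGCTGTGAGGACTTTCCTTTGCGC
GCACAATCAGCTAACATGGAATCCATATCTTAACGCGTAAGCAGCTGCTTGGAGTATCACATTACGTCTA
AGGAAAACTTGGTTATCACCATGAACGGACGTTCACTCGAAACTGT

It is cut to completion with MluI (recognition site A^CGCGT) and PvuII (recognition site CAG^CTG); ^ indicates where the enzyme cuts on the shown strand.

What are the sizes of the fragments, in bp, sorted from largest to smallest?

The MluI site (ACGCGT) starts at position 173.
MluI cuts after the first base of each site, so after position 173.
PvuII sites (CAGCTG) start at positions 116, 182.
PvuII cuts after base 3 of each site, so after positions 118, 184.
Combined cut positions: 118, 173, 184.
Linear molecule, 3 cuts → 4 fragments:
  1–118 → 118 bp
  119–173 → 55 bp
  174–184 → 11 bp
  185–256 → 72 bp
Sorted largest to smallest: 118, 72, 55, 11 bp.

118, 72, 55, 11 bp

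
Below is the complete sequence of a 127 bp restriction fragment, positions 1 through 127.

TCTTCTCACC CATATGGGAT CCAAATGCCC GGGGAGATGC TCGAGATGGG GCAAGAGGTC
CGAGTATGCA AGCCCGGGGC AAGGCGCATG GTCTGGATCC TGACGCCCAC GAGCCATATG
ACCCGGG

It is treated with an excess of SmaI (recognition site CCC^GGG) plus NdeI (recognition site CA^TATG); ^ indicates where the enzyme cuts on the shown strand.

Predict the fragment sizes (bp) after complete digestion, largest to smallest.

SmaI sites (CCCGGG) start at positions 28, 73, 122.
SmaI cuts after base 3 of each site, so after positions 30, 75, 124.
NdeI sites (CATATG) start at positions 11, 115.
NdeI cuts after base 2 of each site, so after positions 12, 116.
Combined cut positions: 12, 30, 75, 116, 124.
Linear molecule, 5 cuts → 6 fragments:
  1–12 → 12 bp
  13–30 → 18 bp
  31–75 → 45 bp
  76–116 → 41 bp
  117–124 → 8 bp
  125–127 → 3 bp
Sorted largest to smallest: 45, 41, 18, 12, 8, 3 bp.

45, 41, 18, 12, 8, 3 bp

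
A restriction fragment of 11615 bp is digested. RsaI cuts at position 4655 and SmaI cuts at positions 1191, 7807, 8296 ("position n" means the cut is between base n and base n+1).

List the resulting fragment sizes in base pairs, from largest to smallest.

Combined cut positions (sorted): 1191, 4655, 7807, 8296.
Linear molecule, 4 cuts → 5 fragments:
  1191 − 0 = 1191 bp
  4655 − 1191 = 3464 bp
  7807 − 4655 = 3152 bp
  8296 − 7807 = 489 bp
  11615 − 8296 = 3319 bp
Sorted largest to smallest: 3464, 3319, 3152, 1191, 489 bp.

3464, 3319, 3152, 1191, 489 bp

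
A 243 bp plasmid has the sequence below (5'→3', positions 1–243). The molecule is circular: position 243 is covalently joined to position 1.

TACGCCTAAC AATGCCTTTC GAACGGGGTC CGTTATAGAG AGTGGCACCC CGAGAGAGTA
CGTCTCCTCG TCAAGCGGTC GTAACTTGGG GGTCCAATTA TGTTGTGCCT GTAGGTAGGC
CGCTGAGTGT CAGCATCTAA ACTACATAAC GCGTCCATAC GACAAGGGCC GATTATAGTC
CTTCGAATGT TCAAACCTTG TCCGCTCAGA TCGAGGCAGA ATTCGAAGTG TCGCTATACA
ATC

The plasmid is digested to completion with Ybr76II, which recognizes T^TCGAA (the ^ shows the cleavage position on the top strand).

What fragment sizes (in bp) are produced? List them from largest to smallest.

Ybr76II sites (TTCGAA) start at positions 18, 182, 222.
Ybr76II cuts after the first base of each site, so after positions 18, 182, 222.
Circular molecule, 3 cuts → 3 fragments:
  19–182 → 164 bp
  183–222 → 40 bp
  223–243 then 1–18 → 21 + 18 = 39 bp
Sorted largest to smallest: 164, 40, 39 bp.

164, 40, 39 bp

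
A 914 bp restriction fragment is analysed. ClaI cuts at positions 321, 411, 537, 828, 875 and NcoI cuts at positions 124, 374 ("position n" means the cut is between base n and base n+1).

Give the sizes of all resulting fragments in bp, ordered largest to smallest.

Combined cut positions (sorted): 124, 321, 374, 411, 537, 828, 875.
Linear molecule, 7 cuts → 8 fragments:
  124 − 0 = 124 bp
  321 − 124 = 197 bp
  374 − 321 = 53 bp
  411 − 374 = 37 bp
  537 − 411 = 126 bp
  828 − 537 = 291 bp
  875 − 828 = 47 bp
  914 − 875 = 39 bp
Sorted largest to smallest: 291, 197, 126, 124, 53, 47, 39, 37 bp.

291, 197, 126, 124, 53, 47, 39, 37 bp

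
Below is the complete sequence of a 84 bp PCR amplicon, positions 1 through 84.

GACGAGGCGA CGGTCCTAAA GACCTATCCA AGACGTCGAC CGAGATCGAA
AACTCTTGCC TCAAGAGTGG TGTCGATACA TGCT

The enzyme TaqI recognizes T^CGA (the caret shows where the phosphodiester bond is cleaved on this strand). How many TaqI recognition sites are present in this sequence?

TCGA occurs starting at positions 36, 46, 73.
TaqI cuts at 3 sites.

3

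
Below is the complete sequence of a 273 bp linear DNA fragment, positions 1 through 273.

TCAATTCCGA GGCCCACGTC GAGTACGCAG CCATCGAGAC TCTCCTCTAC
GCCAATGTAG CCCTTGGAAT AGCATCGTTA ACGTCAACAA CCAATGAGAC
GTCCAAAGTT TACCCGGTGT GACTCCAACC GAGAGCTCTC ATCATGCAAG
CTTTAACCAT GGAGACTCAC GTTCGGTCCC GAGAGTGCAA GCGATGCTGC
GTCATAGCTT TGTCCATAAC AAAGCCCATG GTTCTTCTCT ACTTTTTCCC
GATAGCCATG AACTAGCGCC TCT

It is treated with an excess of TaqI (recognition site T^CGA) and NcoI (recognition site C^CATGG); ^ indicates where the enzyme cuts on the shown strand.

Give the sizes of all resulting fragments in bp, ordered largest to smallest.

123, 69, 47, 19, 15 bp

TaqI sites (TCGA) start at positions 19, 34.
TaqI cuts after the first base of each site, so after positions 19, 34.
NcoI sites (CCATGG) start at positions 157, 226.
NcoI cuts after the first base of each site, so after positions 157, 226.
Combined cut positions: 19, 34, 157, 226.
Linear molecule, 4 cuts → 5 fragments:
  1–19 → 19 bp
  20–34 → 15 bp
  35–157 → 123 bp
  158–226 → 69 bp
  227–273 → 47 bp
Sorted largest to smallest: 123, 69, 47, 19, 15 bp.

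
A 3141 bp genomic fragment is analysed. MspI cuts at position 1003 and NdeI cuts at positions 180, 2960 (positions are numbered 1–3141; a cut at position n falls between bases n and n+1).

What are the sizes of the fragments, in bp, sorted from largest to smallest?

Combined cut positions (sorted): 180, 1003, 2960.
Linear molecule, 3 cuts → 4 fragments:
  180 − 0 = 180 bp
  1003 − 180 = 823 bp
  2960 − 1003 = 1957 bp
  3141 − 2960 = 181 bp
Sorted largest to smallest: 1957, 823, 181, 180 bp.

1957, 823, 181, 180 bp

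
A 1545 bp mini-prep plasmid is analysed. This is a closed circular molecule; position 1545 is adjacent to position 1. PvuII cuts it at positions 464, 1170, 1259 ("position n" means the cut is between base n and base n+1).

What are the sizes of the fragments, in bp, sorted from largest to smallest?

Circular molecule, 3 cuts → 3 fragments:
  1170 − 464 = 706 bp
  1259 − 1170 = 89 bp
  wrap: 1545 − 1259 + 464 = 750 bp
Sorted largest to smallest: 750, 706, 89 bp.

750, 706, 89 bp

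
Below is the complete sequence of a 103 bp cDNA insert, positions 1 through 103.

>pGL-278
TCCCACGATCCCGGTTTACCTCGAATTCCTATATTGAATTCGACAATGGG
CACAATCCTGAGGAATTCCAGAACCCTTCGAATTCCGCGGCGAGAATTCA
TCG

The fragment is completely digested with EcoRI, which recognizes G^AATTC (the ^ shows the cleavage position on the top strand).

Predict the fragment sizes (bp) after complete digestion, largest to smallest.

27, 23, 17, 14, 13, 9 bp

EcoRI sites (GAATTC) start at positions 23, 36, 63, 80, 94.
EcoRI cuts after the first base of each site, so after positions 23, 36, 63, 80, 94.
Linear molecule, 5 cuts → 6 fragments:
  1–23 → 23 bp
  24–36 → 13 bp
  37–63 → 27 bp
  64–80 → 17 bp
  81–94 → 14 bp
  95–103 → 9 bp
Sorted largest to smallest: 27, 23, 17, 14, 13, 9 bp.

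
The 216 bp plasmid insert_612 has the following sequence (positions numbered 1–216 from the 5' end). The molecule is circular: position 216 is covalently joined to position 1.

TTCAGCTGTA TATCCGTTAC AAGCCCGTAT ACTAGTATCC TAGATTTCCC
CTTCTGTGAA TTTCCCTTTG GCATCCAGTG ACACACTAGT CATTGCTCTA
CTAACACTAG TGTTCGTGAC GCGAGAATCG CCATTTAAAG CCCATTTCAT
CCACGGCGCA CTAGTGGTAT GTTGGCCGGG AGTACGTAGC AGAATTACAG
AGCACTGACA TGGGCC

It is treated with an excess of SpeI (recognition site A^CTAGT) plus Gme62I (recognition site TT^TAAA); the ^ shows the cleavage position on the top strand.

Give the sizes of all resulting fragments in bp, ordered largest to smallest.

SpeI sites (ACTAGT) start at positions 31, 85, 106, 160.
SpeI cuts after the first base of each site, so after positions 31, 85, 106, 160.
The Gme62I site (TTTAAA) starts at position 134.
Gme62I cuts after base 2 of each site, so after position 135.
Combined cut positions: 31, 85, 106, 135, 160.
Circular molecule, 5 cuts → 5 fragments:
  32–85 → 54 bp
  86–106 → 21 bp
  107–135 → 29 bp
  136–160 → 25 bp
  161–216 then 1–31 → 56 + 31 = 87 bp
Sorted largest to smallest: 87, 54, 29, 25, 21 bp.

87, 54, 29, 25, 21 bp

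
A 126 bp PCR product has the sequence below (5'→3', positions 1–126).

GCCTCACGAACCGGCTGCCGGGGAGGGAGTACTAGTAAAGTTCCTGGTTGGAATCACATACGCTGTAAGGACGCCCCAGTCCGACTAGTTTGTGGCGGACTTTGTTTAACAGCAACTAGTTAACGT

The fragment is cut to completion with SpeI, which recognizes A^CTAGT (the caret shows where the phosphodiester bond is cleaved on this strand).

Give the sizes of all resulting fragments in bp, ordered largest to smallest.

53, 31, 31, 11 bp

SpeI sites (ACTAGT) start at positions 31, 84, 115.
SpeI cuts after the first base of each site, so after positions 31, 84, 115.
Linear molecule, 3 cuts → 4 fragments:
  1–31 → 31 bp
  32–84 → 53 bp
  85–115 → 31 bp
  116–126 → 11 bp
Sorted largest to smallest: 53, 31, 31, 11 bp.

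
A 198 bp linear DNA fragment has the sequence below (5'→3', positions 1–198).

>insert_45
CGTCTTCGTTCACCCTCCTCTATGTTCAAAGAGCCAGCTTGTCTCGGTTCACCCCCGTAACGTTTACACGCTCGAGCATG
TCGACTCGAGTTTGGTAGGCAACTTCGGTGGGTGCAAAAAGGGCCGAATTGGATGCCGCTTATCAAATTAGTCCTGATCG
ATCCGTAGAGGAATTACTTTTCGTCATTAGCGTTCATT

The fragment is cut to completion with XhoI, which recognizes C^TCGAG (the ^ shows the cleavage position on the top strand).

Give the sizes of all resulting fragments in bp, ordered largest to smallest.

XhoI sites (CTCGAG) start at positions 71, 85.
XhoI cuts after the first base of each site, so after positions 71, 85.
Linear molecule, 2 cuts → 3 fragments:
  1–71 → 71 bp
  72–85 → 14 bp
  86–198 → 113 bp
Sorted largest to smallest: 113, 71, 14 bp.

113, 71, 14 bp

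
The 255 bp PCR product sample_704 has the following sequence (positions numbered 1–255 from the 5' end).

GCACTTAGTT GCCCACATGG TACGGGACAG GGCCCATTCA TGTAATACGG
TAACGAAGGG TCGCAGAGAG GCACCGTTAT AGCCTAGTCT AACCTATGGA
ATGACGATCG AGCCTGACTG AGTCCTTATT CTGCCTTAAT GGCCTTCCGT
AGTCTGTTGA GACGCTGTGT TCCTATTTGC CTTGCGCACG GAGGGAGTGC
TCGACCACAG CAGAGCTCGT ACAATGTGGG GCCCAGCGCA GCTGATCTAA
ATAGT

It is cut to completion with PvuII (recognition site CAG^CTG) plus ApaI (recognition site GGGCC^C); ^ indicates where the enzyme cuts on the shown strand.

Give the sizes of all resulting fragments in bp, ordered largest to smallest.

199, 34, 14, 8 bp

The PvuII site (CAGCTG) starts at position 239.
PvuII cuts after base 3 of each site, so after position 241.
ApaI sites (GGGCCC) start at positions 30, 229.
ApaI cuts after base 5 of each site (before the last base), so after positions 34, 233.
Combined cut positions: 34, 233, 241.
Linear molecule, 3 cuts → 4 fragments:
  1–34 → 34 bp
  35–233 → 199 bp
  234–241 → 8 bp
  242–255 → 14 bp
Sorted largest to smallest: 199, 34, 14, 8 bp.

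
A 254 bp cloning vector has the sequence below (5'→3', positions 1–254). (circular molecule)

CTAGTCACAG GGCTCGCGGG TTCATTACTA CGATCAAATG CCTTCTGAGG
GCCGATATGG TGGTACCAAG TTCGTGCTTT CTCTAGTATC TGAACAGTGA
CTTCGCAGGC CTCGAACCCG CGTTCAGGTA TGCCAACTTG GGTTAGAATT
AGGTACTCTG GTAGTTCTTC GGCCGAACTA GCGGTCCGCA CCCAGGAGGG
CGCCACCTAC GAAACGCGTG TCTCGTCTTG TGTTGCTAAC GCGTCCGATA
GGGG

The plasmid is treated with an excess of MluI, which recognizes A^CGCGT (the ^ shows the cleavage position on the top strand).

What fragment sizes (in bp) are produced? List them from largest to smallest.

229, 25 bp

MluI sites (ACGCGT) start at positions 214, 239.
MluI cuts after the first base of each site, so after positions 214, 239.
Circular molecule, 2 cuts → 2 fragments:
  215–239 → 25 bp
  240–254 then 1–214 → 15 + 214 = 229 bp
Sorted largest to smallest: 229, 25 bp.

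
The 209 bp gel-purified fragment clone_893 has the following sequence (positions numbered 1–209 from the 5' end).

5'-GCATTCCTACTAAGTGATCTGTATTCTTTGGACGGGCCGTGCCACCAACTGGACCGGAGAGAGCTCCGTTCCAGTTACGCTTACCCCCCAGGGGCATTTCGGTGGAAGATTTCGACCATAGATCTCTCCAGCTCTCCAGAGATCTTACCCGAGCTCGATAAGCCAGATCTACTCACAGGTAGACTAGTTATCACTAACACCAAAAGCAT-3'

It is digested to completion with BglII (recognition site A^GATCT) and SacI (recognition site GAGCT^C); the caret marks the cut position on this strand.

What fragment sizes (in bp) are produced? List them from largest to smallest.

65, 55, 44, 20, 15, 10 bp

BglII sites (AGATCT) start at positions 120, 140, 165.
BglII cuts after the first base of each site, so after positions 120, 140, 165.
SacI sites (GAGCTC) start at positions 61, 151.
SacI cuts after base 5 of each site (before the last base), so after positions 65, 155.
Combined cut positions: 65, 120, 140, 155, 165.
Linear molecule, 5 cuts → 6 fragments:
  1–65 → 65 bp
  66–120 → 55 bp
  121–140 → 20 bp
  141–155 → 15 bp
  156–165 → 10 bp
  166–209 → 44 bp
Sorted largest to smallest: 65, 55, 44, 20, 15, 10 bp.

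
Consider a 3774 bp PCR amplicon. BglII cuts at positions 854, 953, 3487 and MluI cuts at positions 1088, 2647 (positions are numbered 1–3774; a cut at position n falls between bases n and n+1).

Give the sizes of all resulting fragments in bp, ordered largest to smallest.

1559, 854, 840, 287, 135, 99 bp

Combined cut positions (sorted): 854, 953, 1088, 2647, 3487.
Linear molecule, 5 cuts → 6 fragments:
  854 − 0 = 854 bp
  953 − 854 = 99 bp
  1088 − 953 = 135 bp
  2647 − 1088 = 1559 bp
  3487 − 2647 = 840 bp
  3774 − 3487 = 287 bp
Sorted largest to smallest: 1559, 854, 840, 287, 135, 99 bp.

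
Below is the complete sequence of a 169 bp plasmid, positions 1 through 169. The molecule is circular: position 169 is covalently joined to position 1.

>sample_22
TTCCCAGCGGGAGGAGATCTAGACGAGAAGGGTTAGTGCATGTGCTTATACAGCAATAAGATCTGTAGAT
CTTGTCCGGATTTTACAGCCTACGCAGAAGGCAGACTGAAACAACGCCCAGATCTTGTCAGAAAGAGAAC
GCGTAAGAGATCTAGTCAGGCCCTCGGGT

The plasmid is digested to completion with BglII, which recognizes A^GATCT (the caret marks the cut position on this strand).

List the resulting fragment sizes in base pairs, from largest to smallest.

BglII sites (AGATCT) start at positions 15, 59, 67, 120, 148.
BglII cuts after the first base of each site, so after positions 15, 59, 67, 120, 148.
Circular molecule, 5 cuts → 5 fragments:
  16–59 → 44 bp
  60–67 → 8 bp
  68–120 → 53 bp
  121–148 → 28 bp
  149–169 then 1–15 → 21 + 15 = 36 bp
Sorted largest to smallest: 53, 44, 36, 28, 8 bp.

53, 44, 36, 28, 8 bp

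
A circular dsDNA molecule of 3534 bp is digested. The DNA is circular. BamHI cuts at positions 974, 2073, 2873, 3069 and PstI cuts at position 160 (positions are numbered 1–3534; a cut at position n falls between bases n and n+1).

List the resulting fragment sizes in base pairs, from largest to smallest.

1099, 814, 800, 625, 196 bp

Combined cut positions (sorted): 160, 974, 2073, 2873, 3069.
Circular molecule, 5 cuts → 5 fragments:
  974 − 160 = 814 bp
  2073 − 974 = 1099 bp
  2873 − 2073 = 800 bp
  3069 − 2873 = 196 bp
  wrap: 3534 − 3069 + 160 = 625 bp
Sorted largest to smallest: 1099, 814, 800, 625, 196 bp.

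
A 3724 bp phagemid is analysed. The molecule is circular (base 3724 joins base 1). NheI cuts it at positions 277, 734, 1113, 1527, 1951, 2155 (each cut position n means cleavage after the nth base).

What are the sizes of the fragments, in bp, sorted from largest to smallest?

1846, 457, 424, 414, 379, 204 bp

Circular molecule, 6 cuts → 6 fragments:
  734 − 277 = 457 bp
  1113 − 734 = 379 bp
  1527 − 1113 = 414 bp
  1951 − 1527 = 424 bp
  2155 − 1951 = 204 bp
  wrap: 3724 − 2155 + 277 = 1846 bp
Sorted largest to smallest: 1846, 457, 424, 414, 379, 204 bp.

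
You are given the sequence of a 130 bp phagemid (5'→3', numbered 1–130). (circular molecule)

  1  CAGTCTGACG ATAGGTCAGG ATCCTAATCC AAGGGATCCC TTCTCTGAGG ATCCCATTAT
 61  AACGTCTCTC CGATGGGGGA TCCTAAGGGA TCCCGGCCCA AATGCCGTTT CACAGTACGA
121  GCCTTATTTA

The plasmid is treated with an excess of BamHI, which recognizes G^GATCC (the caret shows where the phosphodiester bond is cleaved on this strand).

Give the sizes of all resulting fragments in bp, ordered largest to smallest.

61, 29, 15, 15, 10 bp

BamHI sites (GGATCC) start at positions 19, 34, 49, 78, 88.
BamHI cuts after the first base of each site, so after positions 19, 34, 49, 78, 88.
Circular molecule, 5 cuts → 5 fragments:
  20–34 → 15 bp
  35–49 → 15 bp
  50–78 → 29 bp
  79–88 → 10 bp
  89–130 then 1–19 → 42 + 19 = 61 bp
Sorted largest to smallest: 61, 29, 15, 15, 10 bp.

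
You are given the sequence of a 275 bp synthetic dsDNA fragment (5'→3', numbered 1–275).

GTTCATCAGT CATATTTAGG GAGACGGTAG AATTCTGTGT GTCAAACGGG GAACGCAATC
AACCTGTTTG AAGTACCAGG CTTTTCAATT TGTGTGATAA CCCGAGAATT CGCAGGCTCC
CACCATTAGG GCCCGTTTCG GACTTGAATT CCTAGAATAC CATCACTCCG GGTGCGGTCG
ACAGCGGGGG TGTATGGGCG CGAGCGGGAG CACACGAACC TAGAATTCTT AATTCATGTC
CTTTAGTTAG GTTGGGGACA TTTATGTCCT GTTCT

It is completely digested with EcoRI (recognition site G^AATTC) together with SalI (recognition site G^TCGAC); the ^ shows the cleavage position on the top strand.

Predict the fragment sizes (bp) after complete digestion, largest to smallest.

EcoRI sites (GAATTC) start at positions 30, 106, 146, 223.
EcoRI cuts after the first base of each site, so after positions 30, 106, 146, 223.
The SalI site (GTCGAC) starts at position 177.
SalI cuts after the first base of each site, so after position 177.
Combined cut positions: 30, 106, 146, 177, 223.
Linear molecule, 5 cuts → 6 fragments:
  1–30 → 30 bp
  31–106 → 76 bp
  107–146 → 40 bp
  147–177 → 31 bp
  178–223 → 46 bp
  224–275 → 52 bp
Sorted largest to smallest: 76, 52, 46, 40, 31, 30 bp.

76, 52, 46, 40, 31, 30 bp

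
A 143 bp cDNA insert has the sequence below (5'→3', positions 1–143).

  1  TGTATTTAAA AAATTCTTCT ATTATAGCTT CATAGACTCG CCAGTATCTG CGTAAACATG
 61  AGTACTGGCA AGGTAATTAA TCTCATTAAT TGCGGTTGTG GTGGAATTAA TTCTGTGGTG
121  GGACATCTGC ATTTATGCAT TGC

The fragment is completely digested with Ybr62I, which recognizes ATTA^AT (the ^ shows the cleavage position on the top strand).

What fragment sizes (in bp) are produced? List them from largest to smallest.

Ybr62I sites (ATTAAT) start at positions 76, 85, 106.
Ybr62I cuts after base 4 of each site, so after positions 79, 88, 109.
Linear molecule, 3 cuts → 4 fragments:
  1–79 → 79 bp
  80–88 → 9 bp
  89–109 → 21 bp
  110–143 → 34 bp
Sorted largest to smallest: 79, 34, 21, 9 bp.

79, 34, 21, 9 bp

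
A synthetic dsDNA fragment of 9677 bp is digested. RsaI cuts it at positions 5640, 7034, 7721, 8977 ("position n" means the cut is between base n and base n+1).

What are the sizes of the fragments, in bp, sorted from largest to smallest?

5640, 1394, 1256, 700, 687 bp

Linear molecule, 4 cuts → 5 fragments:
  5640 − 0 = 5640 bp
  7034 − 5640 = 1394 bp
  7721 − 7034 = 687 bp
  8977 − 7721 = 1256 bp
  9677 − 8977 = 700 bp
Sorted largest to smallest: 5640, 1394, 1256, 700, 687 bp.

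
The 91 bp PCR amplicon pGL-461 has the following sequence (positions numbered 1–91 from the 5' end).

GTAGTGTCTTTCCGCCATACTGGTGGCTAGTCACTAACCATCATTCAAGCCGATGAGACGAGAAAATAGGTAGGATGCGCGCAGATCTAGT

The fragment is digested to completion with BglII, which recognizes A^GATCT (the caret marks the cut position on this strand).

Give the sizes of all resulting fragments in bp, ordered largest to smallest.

83, 8 bp

The BglII site (AGATCT) starts at position 83.
BglII cuts after the first base of each site, so after position 83.
Linear molecule, 1 cut → 2 fragments:
  1–83 → 83 bp
  84–91 → 8 bp
Sorted largest to smallest: 83, 8 bp.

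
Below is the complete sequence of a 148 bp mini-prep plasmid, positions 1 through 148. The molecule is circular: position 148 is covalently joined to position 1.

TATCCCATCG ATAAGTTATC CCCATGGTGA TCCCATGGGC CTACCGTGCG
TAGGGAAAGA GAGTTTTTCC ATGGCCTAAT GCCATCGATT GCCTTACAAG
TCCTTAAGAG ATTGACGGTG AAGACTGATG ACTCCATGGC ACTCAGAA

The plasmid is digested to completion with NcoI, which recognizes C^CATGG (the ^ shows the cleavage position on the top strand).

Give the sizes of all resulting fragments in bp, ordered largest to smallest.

NcoI sites (CCATGG) start at positions 22, 33, 69, 134.
NcoI cuts after the first base of each site, so after positions 22, 33, 69, 134.
Circular molecule, 4 cuts → 4 fragments:
  23–33 → 11 bp
  34–69 → 36 bp
  70–134 → 65 bp
  135–148 then 1–22 → 14 + 22 = 36 bp
Sorted largest to smallest: 65, 36, 36, 11 bp.

65, 36, 36, 11 bp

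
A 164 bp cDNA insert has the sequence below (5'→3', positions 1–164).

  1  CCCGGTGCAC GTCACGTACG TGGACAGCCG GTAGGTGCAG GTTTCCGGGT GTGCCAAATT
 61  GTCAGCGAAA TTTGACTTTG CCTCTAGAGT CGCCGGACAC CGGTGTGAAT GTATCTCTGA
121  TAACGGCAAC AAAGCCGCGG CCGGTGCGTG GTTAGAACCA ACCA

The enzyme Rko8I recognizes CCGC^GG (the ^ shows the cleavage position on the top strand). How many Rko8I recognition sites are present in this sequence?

1

CCGCGG occurs starting at position 135.
Rko8I cuts at 1 site.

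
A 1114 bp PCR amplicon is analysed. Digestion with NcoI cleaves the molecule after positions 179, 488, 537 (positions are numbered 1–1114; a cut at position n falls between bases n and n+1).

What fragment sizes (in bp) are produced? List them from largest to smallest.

577, 309, 179, 49 bp

Linear molecule, 3 cuts → 4 fragments:
  179 − 0 = 179 bp
  488 − 179 = 309 bp
  537 − 488 = 49 bp
  1114 − 537 = 577 bp
Sorted largest to smallest: 577, 309, 179, 49 bp.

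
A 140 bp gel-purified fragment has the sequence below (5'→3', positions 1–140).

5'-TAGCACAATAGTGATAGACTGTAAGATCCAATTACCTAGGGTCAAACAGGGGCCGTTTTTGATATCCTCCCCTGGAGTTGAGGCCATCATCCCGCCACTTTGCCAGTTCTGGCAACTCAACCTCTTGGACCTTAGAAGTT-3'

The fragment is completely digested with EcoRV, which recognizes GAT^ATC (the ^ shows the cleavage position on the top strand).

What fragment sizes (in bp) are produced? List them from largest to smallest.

The EcoRV site (GATATC) starts at position 61.
EcoRV cuts after base 3 of each site, so after position 63.
Linear molecule, 1 cut → 2 fragments:
  1–63 → 63 bp
  64–140 → 77 bp
Sorted largest to smallest: 77, 63 bp.

77, 63 bp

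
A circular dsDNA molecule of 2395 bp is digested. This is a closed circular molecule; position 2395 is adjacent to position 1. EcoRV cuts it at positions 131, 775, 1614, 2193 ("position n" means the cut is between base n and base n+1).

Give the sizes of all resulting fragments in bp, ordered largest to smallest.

839, 644, 579, 333 bp

Circular molecule, 4 cuts → 4 fragments:
  775 − 131 = 644 bp
  1614 − 775 = 839 bp
  2193 − 1614 = 579 bp
  wrap: 2395 − 2193 + 131 = 333 bp
Sorted largest to smallest: 839, 644, 579, 333 bp.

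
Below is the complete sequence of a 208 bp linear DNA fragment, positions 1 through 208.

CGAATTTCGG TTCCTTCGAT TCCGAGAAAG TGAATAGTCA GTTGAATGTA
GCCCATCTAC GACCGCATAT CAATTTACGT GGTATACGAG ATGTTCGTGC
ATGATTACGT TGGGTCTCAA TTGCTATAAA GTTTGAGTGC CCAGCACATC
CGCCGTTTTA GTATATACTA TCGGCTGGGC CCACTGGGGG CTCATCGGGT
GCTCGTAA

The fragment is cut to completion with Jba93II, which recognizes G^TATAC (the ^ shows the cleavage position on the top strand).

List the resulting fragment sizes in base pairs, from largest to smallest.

The Jba93II site (GTATAC) starts at position 82.
Jba93II cuts after the first base of each site, so after position 82.
Linear molecule, 1 cut → 2 fragments:
  1–82 → 82 bp
  83–208 → 126 bp
Sorted largest to smallest: 126, 82 bp.

126, 82 bp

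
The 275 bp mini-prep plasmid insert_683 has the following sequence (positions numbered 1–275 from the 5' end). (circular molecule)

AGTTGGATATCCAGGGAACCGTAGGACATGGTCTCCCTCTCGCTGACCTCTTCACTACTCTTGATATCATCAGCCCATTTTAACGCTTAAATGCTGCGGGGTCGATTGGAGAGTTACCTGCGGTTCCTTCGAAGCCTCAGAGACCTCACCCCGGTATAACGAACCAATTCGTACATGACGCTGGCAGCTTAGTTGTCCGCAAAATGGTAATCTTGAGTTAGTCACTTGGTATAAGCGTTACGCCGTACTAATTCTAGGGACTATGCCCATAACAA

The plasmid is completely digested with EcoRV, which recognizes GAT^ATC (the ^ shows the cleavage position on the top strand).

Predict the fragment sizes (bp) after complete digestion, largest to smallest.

EcoRV sites (GATATC) start at positions 6, 63.
EcoRV cuts after base 3 of each site, so after positions 8, 65.
Circular molecule, 2 cuts → 2 fragments:
  9–65 → 57 bp
  66–275 then 1–8 → 210 + 8 = 218 bp
Sorted largest to smallest: 218, 57 bp.

218, 57 bp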